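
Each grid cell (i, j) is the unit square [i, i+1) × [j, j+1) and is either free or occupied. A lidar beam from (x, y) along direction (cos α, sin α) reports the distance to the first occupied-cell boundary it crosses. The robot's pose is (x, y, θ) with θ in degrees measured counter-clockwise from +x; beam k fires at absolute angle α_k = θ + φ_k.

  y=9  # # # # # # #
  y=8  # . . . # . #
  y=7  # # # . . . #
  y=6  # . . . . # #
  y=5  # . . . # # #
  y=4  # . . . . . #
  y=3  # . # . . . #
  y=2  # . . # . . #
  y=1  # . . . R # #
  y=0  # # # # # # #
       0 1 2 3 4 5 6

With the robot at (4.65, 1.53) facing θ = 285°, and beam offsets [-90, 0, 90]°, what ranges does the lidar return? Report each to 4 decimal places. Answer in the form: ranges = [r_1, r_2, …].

beam 1: φ=-90°, α=195°
  dir = (cos 195°, sin 195°) = (-0.9659, -0.2588); from cell (4,1)
  next x-line at t=0.6729, next y-line at t=2.0478; Δt_x=1.0353, Δt_y=3.8637
    x: enter (3,1) at t=0.6729
    x: enter (2,1) at t=1.7082
    y: enter (2,0) at t=2.0478 ← occupied
  → r_1 = 2.0478
beam 2: φ=0°, α=285°
  dir = (cos 285°, sin 285°) = (0.2588, -0.9659); from cell (4,1)
  next x-line at t=1.3523, next y-line at t=0.5487; Δt_x=3.8637, Δt_y=1.0353
    y: enter (4,0) at t=0.5487 ← occupied
  → r_2 = 0.5487
beam 3: φ=90°, α=15°
  dir = (cos 15°, sin 15°) = (0.9659, 0.2588); from cell (4,1)
  next x-line at t=0.3623, next y-line at t=1.8159; Δt_x=1.0353, Δt_y=3.8637
    x: enter (5,1) at t=0.3623 ← occupied
  → r_3 = 0.3623

ranges = [2.0478, 0.5487, 0.3623]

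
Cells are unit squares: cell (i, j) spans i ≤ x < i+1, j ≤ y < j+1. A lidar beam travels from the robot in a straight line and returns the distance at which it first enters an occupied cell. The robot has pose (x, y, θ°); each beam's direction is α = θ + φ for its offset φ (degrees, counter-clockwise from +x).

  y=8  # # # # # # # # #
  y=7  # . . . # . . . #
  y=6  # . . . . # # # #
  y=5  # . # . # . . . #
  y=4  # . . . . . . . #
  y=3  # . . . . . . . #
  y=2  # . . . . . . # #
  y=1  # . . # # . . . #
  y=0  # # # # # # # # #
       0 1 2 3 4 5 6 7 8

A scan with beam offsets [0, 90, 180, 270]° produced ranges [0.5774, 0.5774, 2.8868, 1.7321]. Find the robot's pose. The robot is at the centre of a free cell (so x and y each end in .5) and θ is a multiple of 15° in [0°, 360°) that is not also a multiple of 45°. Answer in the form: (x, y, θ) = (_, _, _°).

The pose lattice has 40·16 = 640 candidates. Test each by forward raycasting.
  (7.5, 3.5, 210°): beam 1 = 3.0000 ≠ 0.5774 ✗
  (7.5, 4.5, 195°): beam 1 = 6.7293 ≠ 0.5774 ✗
  (7.5, 4.5, 165°): beam 1 = 2.5882 ≠ 0.5774 ✗
  (3.5, 7.5, 330°): beam 3 = 1.0000 ≠ 2.8868 ✗
  …
  (3.5, 7.5, 30°): r_1=0.5774, r_2=0.5774, r_3=2.8868, r_4=1.7321 — all match ✓
Only this pose fits every beam.

(x, y, θ) = (3.5, 7.5, 30°)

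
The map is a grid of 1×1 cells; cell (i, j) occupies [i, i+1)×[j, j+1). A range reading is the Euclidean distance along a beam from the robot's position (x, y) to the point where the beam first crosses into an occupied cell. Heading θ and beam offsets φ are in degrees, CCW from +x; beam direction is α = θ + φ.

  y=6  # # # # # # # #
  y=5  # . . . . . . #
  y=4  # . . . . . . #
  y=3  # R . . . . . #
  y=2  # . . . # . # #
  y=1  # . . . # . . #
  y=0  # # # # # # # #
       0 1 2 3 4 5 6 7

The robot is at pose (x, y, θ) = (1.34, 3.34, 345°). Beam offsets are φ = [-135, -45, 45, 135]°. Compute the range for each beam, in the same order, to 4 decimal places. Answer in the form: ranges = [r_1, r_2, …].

beam 1: φ=-135°, α=210°
  cosα=-0.8660 sinα=-0.5000 | (1,3) | tMaxX 0.3926 tMaxY 0.6800 | tΔX 1.1547 tΔY 2.0000
    t=0.3926 [x] (0,3) — stop
  → r_1 = 0.3926
beam 2: φ=-45°, α=300°
  cosα=0.5000 sinα=-0.8660 | (1,3) | tMaxX 1.3200 tMaxY 0.3926 | tΔX 2.0000 tΔY 1.1547
    t=0.3926 [y] (1,2)
    t=1.3200 [x] (2,2)
    t=1.5473 [y] (2,1)
    t=2.7020 [y] (2,0) — stop
  → r_2 = 2.7020
beam 3: φ=45°, α=30°
  cosα=0.8660 sinα=0.5000 | (1,3) | tMaxX 0.7621 tMaxY 1.3200 | tΔX 1.1547 tΔY 2.0000
    t=0.7621 [x] (2,3)
    t=1.3200 [y] (2,4)
    t=1.9168 [x] (3,4)
    t=3.0715 [x] (4,4)
    t=3.3200 [y] (4,5)
    t=4.2262 [x] (5,5)
    t=5.3200 [y] (5,6) — stop
  → r_3 = 5.3200
beam 4: φ=135°, α=120°
  cosα=-0.5000 sinα=0.8660 | (1,3) | tMaxX 0.6800 tMaxY 0.7621 | tΔX 2.0000 tΔY 1.1547
    t=0.6800 [x] (0,3) — stop
  → r_4 = 0.6800

ranges = [0.3926, 2.7020, 5.3200, 0.6800]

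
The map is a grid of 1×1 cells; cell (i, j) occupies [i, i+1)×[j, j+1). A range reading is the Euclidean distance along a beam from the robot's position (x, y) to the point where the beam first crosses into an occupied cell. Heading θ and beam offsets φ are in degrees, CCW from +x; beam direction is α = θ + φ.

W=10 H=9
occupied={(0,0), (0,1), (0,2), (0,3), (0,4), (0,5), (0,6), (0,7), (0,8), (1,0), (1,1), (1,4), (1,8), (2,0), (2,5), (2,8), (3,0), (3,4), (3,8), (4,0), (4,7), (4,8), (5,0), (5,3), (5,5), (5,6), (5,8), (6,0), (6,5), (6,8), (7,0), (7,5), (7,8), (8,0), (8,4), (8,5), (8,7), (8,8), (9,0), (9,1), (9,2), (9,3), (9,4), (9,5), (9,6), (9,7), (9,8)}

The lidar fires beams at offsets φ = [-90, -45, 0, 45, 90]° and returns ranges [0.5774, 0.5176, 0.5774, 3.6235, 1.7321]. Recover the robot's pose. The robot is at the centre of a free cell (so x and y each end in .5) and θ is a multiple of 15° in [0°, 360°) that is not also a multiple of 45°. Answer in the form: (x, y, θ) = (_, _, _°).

Candidates: 43 free-cell centres × 16 headings = 688 poses. Raycast each; keep the one whose scan matches to 4 dp.
  (6.5, 1.5, 330°): beam 3 = 1.0000 ≠ 0.5774 ✗
  (5.5, 2.5, 165°): beam 1 = 0.5176 ≠ 0.5774 ✗
  (3.5, 2.5, 255°): beam 1 = 2.5882 ≠ 0.5774 ✗
  …
  (4.5, 6.5, 120°): r_1=0.5774, r_2=0.5176, r_3=0.5774, r_4=3.6235, r_5=1.7321 — all match ✓
Unique over the lattice → pose = (4.5, 6.5, 120°).

(x, y, θ) = (4.5, 6.5, 120°)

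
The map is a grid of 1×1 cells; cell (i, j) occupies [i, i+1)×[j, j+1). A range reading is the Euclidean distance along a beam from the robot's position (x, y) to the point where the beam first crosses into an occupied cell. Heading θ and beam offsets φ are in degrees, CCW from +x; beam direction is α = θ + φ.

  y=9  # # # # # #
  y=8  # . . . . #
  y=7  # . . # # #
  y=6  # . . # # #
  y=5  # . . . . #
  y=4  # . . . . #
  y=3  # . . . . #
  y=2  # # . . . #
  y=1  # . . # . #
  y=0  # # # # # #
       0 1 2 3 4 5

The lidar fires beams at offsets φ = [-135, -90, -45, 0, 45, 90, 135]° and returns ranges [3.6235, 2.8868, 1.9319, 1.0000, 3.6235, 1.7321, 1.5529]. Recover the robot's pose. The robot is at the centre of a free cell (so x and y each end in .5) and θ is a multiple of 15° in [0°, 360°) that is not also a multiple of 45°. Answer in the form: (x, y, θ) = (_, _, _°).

Candidates: 26 free-cell centres × 16 headings = 416 poses. Raycast each; keep the one whose scan matches to 4 dp.
  (2.5, 3.5, 240°): beam 1 = 5.6940 ≠ 3.6235 ✗
  (2.5, 5.5, 15°): beam 1 = 2.8868 ≠ 3.6235 ✗
  (1.5, 5.5, 300°): beam 1 = 0.5176 ≠ 3.6235 ✗
  (1.5, 8.5, 30°): beam 1 = 1.9319 ≠ 3.6235 ✗
  (1.5, 1.5, 240°): beam 1 = 0.5176 ≠ 3.6235 ✗
  …
  (2.5, 5.5, 60°): r_1=3.6235, r_2=2.8868, r_3=1.9319, r_4=1.0000, r_5=3.6235, r_6=1.7321, r_7=1.5529 — all match ✓
Unique over the lattice → pose = (2.5, 5.5, 60°).

(x, y, θ) = (2.5, 5.5, 60°)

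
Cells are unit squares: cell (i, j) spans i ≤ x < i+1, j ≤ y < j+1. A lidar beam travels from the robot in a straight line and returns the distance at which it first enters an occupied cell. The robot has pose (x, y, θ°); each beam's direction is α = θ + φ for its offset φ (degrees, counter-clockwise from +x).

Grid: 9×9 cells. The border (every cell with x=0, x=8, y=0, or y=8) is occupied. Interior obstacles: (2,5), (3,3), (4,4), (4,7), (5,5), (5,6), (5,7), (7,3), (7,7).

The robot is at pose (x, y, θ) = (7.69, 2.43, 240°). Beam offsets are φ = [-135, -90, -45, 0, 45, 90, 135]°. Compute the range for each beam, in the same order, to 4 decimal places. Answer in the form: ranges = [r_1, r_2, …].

beam 1: φ=-135°, α=105°
  dir = (cos 105°, sin 105°) = (-0.2588, 0.9659); from cell (7,2)
  next x-line at t=2.6660, next y-line at t=0.5901; Δt_x=3.8637, Δt_y=1.0353
    y: enter (7,3) at t=0.5901 ← occupied
  → r_1 = 0.5901
beam 2: φ=-90°, α=150°
  dir = (cos 150°, sin 150°) = (-0.8660, 0.5000); from cell (7,2)
  next x-line at t=0.7967, next y-line at t=1.1400; Δt_x=1.1547, Δt_y=2.0000
    x: enter (6,2) at t=0.7967
    y: enter (6,3) at t=1.1400
    x: enter (5,3) at t=1.9514
    x: enter (4,3) at t=3.1061
    y: enter (4,4) at t=3.1400 ← occupied
  → r_2 = 3.1400
beam 3: φ=-45°, α=195°
  dir = (cos 195°, sin 195°) = (-0.9659, -0.2588); from cell (7,2)
  next x-line at t=0.7143, next y-line at t=1.6614; Δt_x=1.0353, Δt_y=3.8637
    x: enter (6,2) at t=0.7143
    y: enter (6,1) at t=1.6614
    x: enter (5,1) at t=1.7496
    x: enter (4,1) at t=2.7849
    x: enter (3,1) at t=3.8202
    x: enter (2,1) at t=4.8554
    y: enter (2,0) at t=5.5251 ← occupied
  → r_3 = 5.5251
beam 4: φ=0°, α=240°
  dir = (cos 240°, sin 240°) = (-0.5000, -0.8660); from cell (7,2)
  next x-line at t=1.3800, next y-line at t=0.4965; Δt_x=2.0000, Δt_y=1.1547
    y: enter (7,1) at t=0.4965
    x: enter (6,1) at t=1.3800
    y: enter (6,0) at t=1.6512 ← occupied
  → r_4 = 1.6512
beam 5: φ=45°, α=285°
  dir = (cos 285°, sin 285°) = (0.2588, -0.9659); from cell (7,2)
  next x-line at t=1.1977, next y-line at t=0.4452; Δt_x=3.8637, Δt_y=1.0353
    y: enter (7,1) at t=0.4452
    x: enter (8,1) at t=1.1977 ← occupied
  → r_5 = 1.1977
beam 6: φ=90°, α=330°
  dir = (cos 330°, sin 330°) = (0.8660, -0.5000); from cell (7,2)
  next x-line at t=0.3580, next y-line at t=0.8600; Δt_x=1.1547, Δt_y=2.0000
    x: enter (8,2) at t=0.3580 ← occupied
  → r_6 = 0.3580
beam 7: φ=135°, α=15°
  dir = (cos 15°, sin 15°) = (0.9659, 0.2588); from cell (7,2)
  next x-line at t=0.3209, next y-line at t=2.2023; Δt_x=1.0353, Δt_y=3.8637
    x: enter (8,2) at t=0.3209 ← occupied
  → r_7 = 0.3209

ranges = [0.5901, 3.1400, 5.5251, 1.6512, 1.1977, 0.3580, 0.3209]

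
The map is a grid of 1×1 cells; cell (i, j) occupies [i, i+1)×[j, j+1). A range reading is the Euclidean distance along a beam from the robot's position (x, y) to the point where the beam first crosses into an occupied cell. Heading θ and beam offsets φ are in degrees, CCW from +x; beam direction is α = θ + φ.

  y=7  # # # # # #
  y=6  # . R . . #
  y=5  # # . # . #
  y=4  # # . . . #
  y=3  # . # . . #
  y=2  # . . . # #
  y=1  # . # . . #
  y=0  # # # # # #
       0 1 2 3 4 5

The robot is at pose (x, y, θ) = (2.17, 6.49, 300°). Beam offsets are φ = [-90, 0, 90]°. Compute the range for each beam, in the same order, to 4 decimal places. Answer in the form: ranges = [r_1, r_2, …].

ranges = [0.9800, 1.6600, 1.0200]

beam 1: φ=-90°, α=210°
  dir = (cos 210°, sin 210°) = (-0.8660, -0.5000); from cell (2,6)
  next x-line at t=0.1963, next y-line at t=0.9800; Δt_x=1.1547, Δt_y=2.0000
    x: enter (1,6) at t=0.1963
    y: enter (1,5) at t=0.9800 ← occupied
  → r_1 = 0.9800
beam 2: φ=0°, α=300°
  dir = (cos 300°, sin 300°) = (0.5000, -0.8660); from cell (2,6)
  next x-line at t=1.6600, next y-line at t=0.5658; Δt_x=2.0000, Δt_y=1.1547
    y: enter (2,5) at t=0.5658
    x: enter (3,5) at t=1.6600 ← occupied
  → r_2 = 1.6600
beam 3: φ=90°, α=30°
  dir = (cos 30°, sin 30°) = (0.8660, 0.5000); from cell (2,6)
  next x-line at t=0.9584, next y-line at t=1.0200; Δt_x=1.1547, Δt_y=2.0000
    x: enter (3,6) at t=0.9584
    y: enter (3,7) at t=1.0200 ← occupied
  → r_3 = 1.0200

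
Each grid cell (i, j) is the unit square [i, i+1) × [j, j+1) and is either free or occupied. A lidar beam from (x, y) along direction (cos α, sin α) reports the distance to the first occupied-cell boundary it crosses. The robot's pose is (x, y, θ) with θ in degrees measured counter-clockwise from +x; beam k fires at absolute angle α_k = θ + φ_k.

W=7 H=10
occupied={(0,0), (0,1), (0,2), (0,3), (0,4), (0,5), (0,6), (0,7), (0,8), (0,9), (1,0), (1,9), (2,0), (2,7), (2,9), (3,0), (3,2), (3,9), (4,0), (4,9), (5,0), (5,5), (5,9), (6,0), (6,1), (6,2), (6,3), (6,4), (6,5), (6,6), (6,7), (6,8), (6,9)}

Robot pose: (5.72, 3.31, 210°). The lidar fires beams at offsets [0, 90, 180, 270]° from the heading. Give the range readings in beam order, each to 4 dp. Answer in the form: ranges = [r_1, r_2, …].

beam 1: φ=0°, α=210°
  cosα=-0.8660 sinα=-0.5000 | (5,3) | tMaxX 0.8314 tMaxY 0.6200 | tΔX 1.1547 tΔY 2.0000
    t=0.6200 [y] (5,2)
    t=0.8314 [x] (4,2)
    t=1.9861 [x] (3,2) — stop
  → r_1 = 1.9861
beam 2: φ=90°, α=300°
  cosα=0.5000 sinα=-0.8660 | (5,3) | tMaxX 0.5600 tMaxY 0.3580 | tΔX 2.0000 tΔY 1.1547
    t=0.3580 [y] (5,2)
    t=0.5600 [x] (6,2) — stop
  → r_2 = 0.5600
beam 3: φ=180°, α=30°
  cosα=0.8660 sinα=0.5000 | (5,3) | tMaxX 0.3233 tMaxY 1.3800 | tΔX 1.1547 tΔY 2.0000
    t=0.3233 [x] (6,3) — stop
  → r_3 = 0.3233
beam 4: φ=270°, α=120°
  cosα=-0.5000 sinα=0.8660 | (5,3) | tMaxX 1.4400 tMaxY 0.7967 | tΔX 2.0000 tΔY 1.1547
    t=0.7967 [y] (5,4)
    t=1.4400 [x] (4,4)
    t=1.9514 [y] (4,5)
    t=3.1061 [y] (4,6)
    t=3.4400 [x] (3,6)
    t=4.2608 [y] (3,7)
    t=5.4155 [y] (3,8)
    t=5.4400 [x] (2,8)
    t=6.5702 [y] (2,9) — stop
  → r_4 = 6.5702

ranges = [1.9861, 0.5600, 0.3233, 6.5702]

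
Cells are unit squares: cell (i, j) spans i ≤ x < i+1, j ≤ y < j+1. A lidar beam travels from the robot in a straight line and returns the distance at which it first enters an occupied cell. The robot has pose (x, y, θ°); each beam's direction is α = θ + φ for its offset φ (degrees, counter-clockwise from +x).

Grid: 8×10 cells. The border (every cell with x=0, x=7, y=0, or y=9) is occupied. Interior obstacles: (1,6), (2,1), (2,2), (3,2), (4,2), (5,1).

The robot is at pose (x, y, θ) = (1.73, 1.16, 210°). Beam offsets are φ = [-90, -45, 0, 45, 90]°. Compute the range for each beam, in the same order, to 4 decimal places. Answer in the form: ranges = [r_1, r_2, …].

beam 1: φ=-90°, α=120°
  d=(-0.5000,0.8660)  start (1,1)  tX=1.4600 tY=0.9699  stride 1/|dx|=2.0000 1/|dy|=1.1547
    cross y-line → (1,2), t=0.9699
    cross x-line → (0,2), t=1.4600 (wall)
  → r_1 = 1.4600
beam 2: φ=-45°, α=165°
  d=(-0.9659,0.2588)  start (1,1)  tX=0.7558 tY=3.2455  stride 1/|dx|=1.0353 1/|dy|=3.8637
    cross x-line → (0,1), t=0.7558 (wall)
  → r_2 = 0.7558
beam 3: φ=0°, α=210°
  d=(-0.8660,-0.5000)  start (1,1)  tX=0.8429 tY=0.3200  stride 1/|dx|=1.1547 1/|dy|=2.0000
    cross y-line → (1,0), t=0.3200 (wall)
  → r_3 = 0.3200
beam 4: φ=45°, α=255°
  d=(-0.2588,-0.9659)  start (1,1)  tX=2.8205 tY=0.1656  stride 1/|dx|=3.8637 1/|dy|=1.0353
    cross y-line → (1,0), t=0.1656 (wall)
  → r_4 = 0.1656
beam 5: φ=90°, α=300°
  d=(0.5000,-0.8660)  start (1,1)  tX=0.5400 tY=0.1848  stride 1/|dx|=2.0000 1/|dy|=1.1547
    cross y-line → (1,0), t=0.1848 (wall)
  → r_5 = 0.1848

ranges = [1.4600, 0.7558, 0.3200, 0.1656, 0.1848]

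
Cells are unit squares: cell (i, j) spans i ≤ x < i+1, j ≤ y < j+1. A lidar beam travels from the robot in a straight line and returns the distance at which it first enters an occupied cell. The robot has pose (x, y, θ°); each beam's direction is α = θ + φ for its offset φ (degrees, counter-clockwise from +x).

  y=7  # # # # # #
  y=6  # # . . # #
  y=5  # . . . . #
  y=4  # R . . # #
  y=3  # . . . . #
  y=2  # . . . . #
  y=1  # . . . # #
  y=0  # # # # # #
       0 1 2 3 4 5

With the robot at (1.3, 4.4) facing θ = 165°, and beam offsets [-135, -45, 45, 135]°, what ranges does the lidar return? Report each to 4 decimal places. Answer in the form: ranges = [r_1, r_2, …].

ranges = [3.2000, 0.6000, 0.3464, 3.9260]

beam 1: φ=-135°, α=30°
  cosα=0.8660 sinα=0.5000 | (1,4) | tMaxX 0.8083 tMaxY 1.2000 | tΔX 1.1547 tΔY 2.0000
    t=0.8083 [x] (2,4)
    t=1.2000 [y] (2,5)
    t=1.9630 [x] (3,5)
    t=3.1177 [x] (4,5)
    t=3.2000 [y] (4,6) — stop
  → r_1 = 3.2000
beam 2: φ=-45°, α=120°
  cosα=-0.5000 sinα=0.8660 | (1,4) | tMaxX 0.6000 tMaxY 0.6928 | tΔX 2.0000 tΔY 1.1547
    t=0.6000 [x] (0,4) — stop
  → r_2 = 0.6000
beam 3: φ=45°, α=210°
  cosα=-0.8660 sinα=-0.5000 | (1,4) | tMaxX 0.3464 tMaxY 0.8000 | tΔX 1.1547 tΔY 2.0000
    t=0.3464 [x] (0,4) — stop
  → r_3 = 0.3464
beam 4: φ=135°, α=300°
  cosα=0.5000 sinα=-0.8660 | (1,4) | tMaxX 1.4000 tMaxY 0.4619 | tΔX 2.0000 tΔY 1.1547
    t=0.4619 [y] (1,3)
    t=1.4000 [x] (2,3)
    t=1.6166 [y] (2,2)
    t=2.7713 [y] (2,1)
    t=3.4000 [x] (3,1)
    t=3.9260 [y] (3,0) — stop
  → r_4 = 3.9260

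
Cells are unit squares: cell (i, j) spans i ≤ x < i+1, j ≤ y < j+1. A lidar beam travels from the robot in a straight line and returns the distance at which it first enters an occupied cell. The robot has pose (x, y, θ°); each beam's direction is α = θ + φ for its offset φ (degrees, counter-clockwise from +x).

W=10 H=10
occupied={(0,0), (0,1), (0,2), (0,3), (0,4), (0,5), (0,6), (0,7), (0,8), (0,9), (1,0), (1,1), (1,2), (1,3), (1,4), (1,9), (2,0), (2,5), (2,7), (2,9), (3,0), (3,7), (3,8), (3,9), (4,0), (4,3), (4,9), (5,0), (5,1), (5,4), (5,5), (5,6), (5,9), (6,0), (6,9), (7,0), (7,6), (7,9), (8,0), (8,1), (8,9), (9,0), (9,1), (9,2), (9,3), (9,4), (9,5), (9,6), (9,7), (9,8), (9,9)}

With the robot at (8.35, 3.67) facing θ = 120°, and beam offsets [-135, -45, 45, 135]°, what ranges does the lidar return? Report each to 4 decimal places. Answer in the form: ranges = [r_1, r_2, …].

beam 1: φ=-135°, α=345°
  d=(0.9659,-0.2588)  start (8,3)  tX=0.6729 tY=2.5887  stride 1/|dx|=1.0353 1/|dy|=3.8637
    cross x-line → (9,3), t=0.6729 (wall)
  → r_1 = 0.6729
beam 2: φ=-45°, α=75°
  d=(0.2588,0.9659)  start (8,3)  tX=2.5114 tY=0.3416  stride 1/|dx|=3.8637 1/|dy|=1.0353
    cross y-line → (8,4), t=0.3416
    cross y-line → (8,5), t=1.3769
    cross y-line → (8,6), t=2.4122
    cross x-line → (9,6), t=2.5114 (wall)
  → r_2 = 2.5114
beam 3: φ=45°, α=165°
  d=(-0.9659,0.2588)  start (8,3)  tX=0.3623 tY=1.2750  stride 1/|dx|=1.0353 1/|dy|=3.8637
    cross x-line → (7,3), t=0.3623
    cross y-line → (7,4), t=1.2750
    cross x-line → (6,4), t=1.3976
    cross x-line → (5,4), t=2.4329 (wall)
  → r_3 = 2.4329
beam 4: φ=135°, α=255°
  d=(-0.2588,-0.9659)  start (8,3)  tX=1.3523 tY=0.6936  stride 1/|dx|=3.8637 1/|dy|=1.0353
    cross y-line → (8,2), t=0.6936
    cross x-line → (7,2), t=1.3523
    cross y-line → (7,1), t=1.7289
    cross y-line → (7,0), t=2.7642 (wall)
  → r_4 = 2.7642

ranges = [0.6729, 2.5114, 2.4329, 2.7642]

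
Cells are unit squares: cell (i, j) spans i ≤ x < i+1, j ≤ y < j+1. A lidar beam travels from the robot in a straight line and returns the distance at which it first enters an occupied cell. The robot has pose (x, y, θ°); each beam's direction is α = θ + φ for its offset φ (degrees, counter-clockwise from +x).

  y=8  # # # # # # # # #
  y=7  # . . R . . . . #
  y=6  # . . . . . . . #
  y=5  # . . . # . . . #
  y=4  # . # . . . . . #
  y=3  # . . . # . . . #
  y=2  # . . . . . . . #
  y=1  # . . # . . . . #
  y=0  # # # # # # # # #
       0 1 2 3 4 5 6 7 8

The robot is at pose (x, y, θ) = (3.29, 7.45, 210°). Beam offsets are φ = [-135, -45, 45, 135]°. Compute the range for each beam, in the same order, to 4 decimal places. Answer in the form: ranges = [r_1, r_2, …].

ranges = [0.5694, 2.1250, 2.5364, 4.8762]

beam 1: φ=-135°, α=75°
  d=(0.2588,0.9659)  start (3,7)  tX=2.7432 tY=0.5694  stride 1/|dx|=3.8637 1/|dy|=1.0353
    cross y-line → (3,8), t=0.5694 (wall)
  → r_1 = 0.5694
beam 2: φ=-45°, α=165°
  d=(-0.9659,0.2588)  start (3,7)  tX=0.3002 tY=2.1250  stride 1/|dx|=1.0353 1/|dy|=3.8637
    cross x-line → (2,7), t=0.3002
    cross x-line → (1,7), t=1.3355
    cross y-line → (1,8), t=2.1250 (wall)
  → r_2 = 2.1250
beam 3: φ=45°, α=255°
  d=(-0.2588,-0.9659)  start (3,7)  tX=1.1205 tY=0.4659  stride 1/|dx|=3.8637 1/|dy|=1.0353
    cross y-line → (3,6), t=0.4659
    cross x-line → (2,6), t=1.1205
    cross y-line → (2,5), t=1.5012
    cross y-line → (2,4), t=2.5364 (wall)
  → r_3 = 2.5364
beam 4: φ=135°, α=345°
  d=(0.9659,-0.2588)  start (3,7)  tX=0.7350 tY=1.7387  stride 1/|dx|=1.0353 1/|dy|=3.8637
    cross x-line → (4,7), t=0.7350
    cross y-line → (4,6), t=1.7387
    cross x-line → (5,6), t=1.7703
    cross x-line → (6,6), t=2.8056
    cross x-line → (7,6), t=3.8409
    cross x-line → (8,6), t=4.8762 (wall)
  → r_4 = 4.8762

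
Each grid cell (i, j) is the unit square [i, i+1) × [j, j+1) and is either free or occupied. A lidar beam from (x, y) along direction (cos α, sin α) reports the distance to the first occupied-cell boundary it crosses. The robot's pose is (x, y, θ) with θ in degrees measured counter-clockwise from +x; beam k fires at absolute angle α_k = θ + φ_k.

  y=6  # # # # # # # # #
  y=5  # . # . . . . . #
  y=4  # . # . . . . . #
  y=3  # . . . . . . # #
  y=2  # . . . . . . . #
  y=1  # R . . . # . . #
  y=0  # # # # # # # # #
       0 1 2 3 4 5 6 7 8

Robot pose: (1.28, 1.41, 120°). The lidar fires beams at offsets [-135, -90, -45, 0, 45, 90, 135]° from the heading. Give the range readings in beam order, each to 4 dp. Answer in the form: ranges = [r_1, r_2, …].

ranges = [1.5841, 7.7596, 2.7819, 0.5600, 0.2899, 0.3233, 0.4245]

beam 1: φ=-135°, α=345°
  d=(0.9659,-0.2588)  start (1,1)  tX=0.7454 tY=1.5841  stride 1/|dx|=1.0353 1/|dy|=3.8637
    cross x-line → (2,1), t=0.7454
    cross y-line → (2,0), t=1.5841 (wall)
  → r_1 = 1.5841
beam 2: φ=-90°, α=30°
  d=(0.8660,0.5000)  start (1,1)  tX=0.8314 tY=1.1800  stride 1/|dx|=1.1547 1/|dy|=2.0000
    cross x-line → (2,1), t=0.8314
    cross y-line → (2,2), t=1.1800
    cross x-line → (3,2), t=1.9861
    cross x-line → (4,2), t=3.1408
    cross y-line → (4,3), t=3.1800
    cross x-line → (5,3), t=4.2955
    cross y-line → (5,4), t=5.1800
    cross x-line → (6,4), t=5.4502
    cross x-line → (7,4), t=6.6049
    cross y-line → (7,5), t=7.1800
    cross x-line → (8,5), t=7.7596 (wall)
  → r_2 = 7.7596
beam 3: φ=-45°, α=75°
  d=(0.2588,0.9659)  start (1,1)  tX=2.7819 tY=0.6108  stride 1/|dx|=3.8637 1/|dy|=1.0353
    cross y-line → (1,2), t=0.6108
    cross y-line → (1,3), t=1.6461
    cross y-line → (1,4), t=2.6814
    cross x-line → (2,4), t=2.7819 (wall)
  → r_3 = 2.7819
beam 4: φ=0°, α=120°
  d=(-0.5000,0.8660)  start (1,1)  tX=0.5600 tY=0.6813  stride 1/|dx|=2.0000 1/|dy|=1.1547
    cross x-line → (0,1), t=0.5600 (wall)
  → r_4 = 0.5600
beam 5: φ=45°, α=165°
  d=(-0.9659,0.2588)  start (1,1)  tX=0.2899 tY=2.2796  stride 1/|dx|=1.0353 1/|dy|=3.8637
    cross x-line → (0,1), t=0.2899 (wall)
  → r_5 = 0.2899
beam 6: φ=90°, α=210°
  d=(-0.8660,-0.5000)  start (1,1)  tX=0.3233 tY=0.8200  stride 1/|dx|=1.1547 1/|dy|=2.0000
    cross x-line → (0,1), t=0.3233 (wall)
  → r_6 = 0.3233
beam 7: φ=135°, α=255°
  d=(-0.2588,-0.9659)  start (1,1)  tX=1.0818 tY=0.4245  stride 1/|dx|=3.8637 1/|dy|=1.0353
    cross y-line → (1,0), t=0.4245 (wall)
  → r_7 = 0.4245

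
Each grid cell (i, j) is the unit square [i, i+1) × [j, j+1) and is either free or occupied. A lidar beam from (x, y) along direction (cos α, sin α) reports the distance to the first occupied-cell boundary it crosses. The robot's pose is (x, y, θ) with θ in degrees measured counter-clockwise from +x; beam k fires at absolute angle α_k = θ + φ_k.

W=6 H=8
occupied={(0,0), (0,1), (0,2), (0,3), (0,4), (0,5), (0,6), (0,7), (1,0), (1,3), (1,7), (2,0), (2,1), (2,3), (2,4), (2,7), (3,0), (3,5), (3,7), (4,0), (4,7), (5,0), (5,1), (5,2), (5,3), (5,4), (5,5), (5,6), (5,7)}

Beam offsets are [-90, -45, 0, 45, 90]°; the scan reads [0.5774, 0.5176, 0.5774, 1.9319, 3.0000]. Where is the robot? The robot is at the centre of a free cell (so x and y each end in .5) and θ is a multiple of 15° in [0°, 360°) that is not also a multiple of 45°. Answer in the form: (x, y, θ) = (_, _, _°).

Enumerate (i+0.5, j+0.5, θ) over the 19 free cells and 16 admissible headings. For each, cast all 5 beams and compare to the given ranges.
  (1.5, 4.5, 210°): beam 1 = 1.0000 ≠ 0.5774 ✗
  (4.5, 4.5, 120°): beam 2 = 1.9319 ≠ 0.5176 ✗
  (2.5, 5.5, 345°): beam 1 = 0.5176 ≠ 0.5774 ✗
  (2.5, 2.5, 150°): beam 3 = 1.0000 ≠ 0.5774 ✗
  …
  (4.5, 1.5, 30°): r_1=0.5774, r_2=0.5176, r_3=0.5774, r_4=1.9319, r_5=3.0000 — all match ✓
Unique over the lattice → pose = (4.5, 1.5, 30°).

(x, y, θ) = (4.5, 1.5, 30°)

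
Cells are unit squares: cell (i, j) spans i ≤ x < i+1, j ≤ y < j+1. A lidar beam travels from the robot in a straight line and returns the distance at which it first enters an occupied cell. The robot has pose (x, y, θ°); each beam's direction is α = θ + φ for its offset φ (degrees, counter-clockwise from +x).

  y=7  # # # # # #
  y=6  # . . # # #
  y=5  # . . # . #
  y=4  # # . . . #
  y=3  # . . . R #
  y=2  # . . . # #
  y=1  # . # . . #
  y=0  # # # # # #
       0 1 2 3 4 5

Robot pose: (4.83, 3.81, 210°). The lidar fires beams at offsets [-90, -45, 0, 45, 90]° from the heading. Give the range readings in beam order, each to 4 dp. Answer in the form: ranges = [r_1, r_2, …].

ranges = [1.6600, 2.9298, 4.4225, 0.8386, 0.3400]

beam 1: φ=-90°, α=120°
  dir = (cos 120°, sin 120°) = (-0.5000, 0.8660); from cell (4,3)
  next x-line at t=1.6600, next y-line at t=0.2194; Δt_x=2.0000, Δt_y=1.1547
    y: enter (4,4) at t=0.2194
    y: enter (4,5) at t=1.3741
    x: enter (3,5) at t=1.6600 ← occupied
  → r_1 = 1.6600
beam 2: φ=-45°, α=165°
  dir = (cos 165°, sin 165°) = (-0.9659, 0.2588); from cell (4,3)
  next x-line at t=0.8593, next y-line at t=0.7341; Δt_x=1.0353, Δt_y=3.8637
    y: enter (4,4) at t=0.7341
    x: enter (3,4) at t=0.8593
    x: enter (2,4) at t=1.8946
    x: enter (1,4) at t=2.9298 ← occupied
  → r_2 = 2.9298
beam 3: φ=0°, α=210°
  dir = (cos 210°, sin 210°) = (-0.8660, -0.5000); from cell (4,3)
  next x-line at t=0.9584, next y-line at t=1.6200; Δt_x=1.1547, Δt_y=2.0000
    x: enter (3,3) at t=0.9584
    y: enter (3,2) at t=1.6200
    x: enter (2,2) at t=2.1131
    x: enter (1,2) at t=3.2678
    y: enter (1,1) at t=3.6200
    x: enter (0,1) at t=4.4225 ← occupied
  → r_3 = 4.4225
beam 4: φ=45°, α=255°
  dir = (cos 255°, sin 255°) = (-0.2588, -0.9659); from cell (4,3)
  next x-line at t=3.2069, next y-line at t=0.8386; Δt_x=3.8637, Δt_y=1.0353
    y: enter (4,2) at t=0.8386 ← occupied
  → r_4 = 0.8386
beam 5: φ=90°, α=300°
  dir = (cos 300°, sin 300°) = (0.5000, -0.8660); from cell (4,3)
  next x-line at t=0.3400, next y-line at t=0.9353; Δt_x=2.0000, Δt_y=1.1547
    x: enter (5,3) at t=0.3400 ← occupied
  → r_5 = 0.3400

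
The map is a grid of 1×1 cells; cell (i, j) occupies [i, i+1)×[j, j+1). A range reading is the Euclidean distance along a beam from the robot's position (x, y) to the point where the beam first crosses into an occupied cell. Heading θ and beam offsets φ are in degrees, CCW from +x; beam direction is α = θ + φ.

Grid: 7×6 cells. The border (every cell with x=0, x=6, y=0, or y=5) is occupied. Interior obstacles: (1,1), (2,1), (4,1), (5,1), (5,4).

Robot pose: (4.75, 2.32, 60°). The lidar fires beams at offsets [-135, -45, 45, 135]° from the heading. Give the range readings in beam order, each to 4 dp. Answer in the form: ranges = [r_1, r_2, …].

ranges = [0.3313, 1.2941, 2.7745, 1.8117]

beam 1: φ=-135°, α=285°
  direction (0.2588, -0.9659); cell (4,2); t to first gridline: x 0.9659, y 0.3313 (then +3.8637 / +1.0353)
    (4,1) via y @ 0.3313  # hit
  → r_1 = 0.3313
beam 2: φ=-45°, α=15°
  direction (0.9659, 0.2588); cell (4,2); t to first gridline: x 0.2588, y 2.6273 (then +1.0353 / +3.8637)
    (5,2) via x @ 0.2588
    (6,2) via x @ 1.2941  # hit
  → r_2 = 1.2941
beam 3: φ=45°, α=105°
  direction (-0.2588, 0.9659); cell (4,2); t to first gridline: x 2.8978, y 0.7040 (then +3.8637 / +1.0353)
    (4,3) via y @ 0.7040
    (4,4) via y @ 1.7393
    (4,5) via y @ 2.7745  # hit
  → r_3 = 2.7745
beam 4: φ=135°, α=195°
  direction (-0.9659, -0.2588); cell (4,2); t to first gridline: x 0.7765, y 1.2364 (then +1.0353 / +3.8637)
    (3,2) via x @ 0.7765
    (3,1) via y @ 1.2364
    (2,1) via x @ 1.8117  # hit
  → r_4 = 1.8117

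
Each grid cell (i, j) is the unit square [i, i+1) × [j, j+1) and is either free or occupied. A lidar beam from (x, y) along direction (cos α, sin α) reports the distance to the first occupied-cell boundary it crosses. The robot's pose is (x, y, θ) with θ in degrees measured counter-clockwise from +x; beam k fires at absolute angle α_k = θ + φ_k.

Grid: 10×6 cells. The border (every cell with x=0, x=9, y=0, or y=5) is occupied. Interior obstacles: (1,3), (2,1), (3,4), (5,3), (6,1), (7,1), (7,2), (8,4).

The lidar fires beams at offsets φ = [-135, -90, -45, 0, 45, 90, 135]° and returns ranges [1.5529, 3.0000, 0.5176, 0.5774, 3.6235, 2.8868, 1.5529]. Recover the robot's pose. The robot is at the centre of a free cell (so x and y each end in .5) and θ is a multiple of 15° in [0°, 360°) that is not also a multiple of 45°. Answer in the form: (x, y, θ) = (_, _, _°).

(x, y, θ) = (5.5, 2.5, 120°)

Enumerate (i+0.5, j+0.5, θ) over the 24 free cells and 16 admissible headings. For each, cast all 7 beams and compare to the given ranges.
  (5.5, 1.5, 60°): beam 1 = 0.5176 ≠ 1.5529 ✗
  (1.5, 4.5, 165°): beam 1 = 1.0000 ≠ 1.5529 ✗
  (1.5, 4.5, 30°): beam 1 = 0.5176 ≠ 1.5529 ✗
  (4.5, 2.5, 30°): beam 2 = 1.7321 ≠ 3.0000 ✗
  (2.5, 3.5, 165°): beam 1 = 1.0000 ≠ 1.5529 ✗
  …
  (5.5, 2.5, 120°): r_1=1.5529, r_2=3.0000, r_3=0.5176, r_4=0.5774, r_5=3.6235, r_6=2.8868, r_7=1.5529 — all match ✓
Only this pose fits every beam.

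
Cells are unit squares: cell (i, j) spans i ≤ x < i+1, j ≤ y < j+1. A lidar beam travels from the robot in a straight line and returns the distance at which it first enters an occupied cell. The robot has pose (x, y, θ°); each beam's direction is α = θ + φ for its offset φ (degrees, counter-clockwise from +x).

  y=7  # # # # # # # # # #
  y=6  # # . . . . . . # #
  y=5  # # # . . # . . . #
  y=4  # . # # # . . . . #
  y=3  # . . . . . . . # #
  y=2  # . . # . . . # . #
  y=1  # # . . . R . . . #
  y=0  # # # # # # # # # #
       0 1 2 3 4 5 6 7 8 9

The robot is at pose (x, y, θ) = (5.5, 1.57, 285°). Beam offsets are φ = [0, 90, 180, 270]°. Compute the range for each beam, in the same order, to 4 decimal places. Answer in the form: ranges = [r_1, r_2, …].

ranges = [0.5901, 1.6614, 2.5157, 2.2023]

beam 1: φ=0°, α=285°
  direction (0.2588, -0.9659); cell (5,1); t to first gridline: x 1.9319, y 0.5901 (then +3.8637 / +1.0353)
    (5,0) via y @ 0.5901  # hit
  → r_1 = 0.5901
beam 2: φ=90°, α=15°
  direction (0.9659, 0.2588); cell (5,1); t to first gridline: x 0.5176, y 1.6614 (then +1.0353 / +3.8637)
    (6,1) via x @ 0.5176
    (7,1) via x @ 1.5529
    (7,2) via y @ 1.6614  # hit
  → r_2 = 1.6614
beam 3: φ=180°, α=105°
  direction (-0.2588, 0.9659); cell (5,1); t to first gridline: x 1.9319, y 0.4452 (then +3.8637 / +1.0353)
    (5,2) via y @ 0.4452
    (5,3) via y @ 1.4804
    (4,3) via x @ 1.9319
    (4,4) via y @ 2.5157  # hit
  → r_3 = 2.5157
beam 4: φ=270°, α=195°
  direction (-0.9659, -0.2588); cell (5,1); t to first gridline: x 0.5176, y 2.2023 (then +1.0353 / +3.8637)
    (4,1) via x @ 0.5176
    (3,1) via x @ 1.5529
    (3,0) via y @ 2.2023  # hit
  → r_4 = 2.2023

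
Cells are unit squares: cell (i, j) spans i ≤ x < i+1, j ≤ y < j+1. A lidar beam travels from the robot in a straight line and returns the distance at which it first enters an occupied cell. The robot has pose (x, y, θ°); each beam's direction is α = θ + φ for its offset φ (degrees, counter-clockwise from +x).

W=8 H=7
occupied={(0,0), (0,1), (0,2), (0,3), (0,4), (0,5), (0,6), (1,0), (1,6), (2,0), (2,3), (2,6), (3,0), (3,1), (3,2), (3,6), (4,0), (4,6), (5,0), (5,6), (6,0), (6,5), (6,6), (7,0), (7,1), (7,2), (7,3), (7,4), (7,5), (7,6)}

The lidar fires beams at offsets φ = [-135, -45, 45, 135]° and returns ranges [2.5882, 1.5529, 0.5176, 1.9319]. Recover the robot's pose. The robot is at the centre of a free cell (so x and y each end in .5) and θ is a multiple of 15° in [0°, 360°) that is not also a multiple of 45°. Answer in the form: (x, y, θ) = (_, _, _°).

(x, y, θ) = (4.5, 5.5, 30°)

Enumerate (i+0.5, j+0.5, θ) over the 26 free cells and 16 admissible headings. For each, cast all 4 beams and compare to the given ranges.
  (1.5, 4.5, 345°): beam 1 = 0.5774 ≠ 2.5882 ✗
  (5.5, 3.5, 195°): beam 1 = 1.7321 ≠ 2.5882 ✗
  (4.5, 1.5, 285°): beam 1 = 0.5774 ≠ 2.5882 ✗
  (4.5, 3.5, 60°): beam 2 = 2.5882 ≠ 1.5529 ✗
  …
  (4.5, 5.5, 30°): r_1=2.5882, r_2=1.5529, r_3=0.5176, r_4=1.9319 — all match ✓
Only this pose fits every beam.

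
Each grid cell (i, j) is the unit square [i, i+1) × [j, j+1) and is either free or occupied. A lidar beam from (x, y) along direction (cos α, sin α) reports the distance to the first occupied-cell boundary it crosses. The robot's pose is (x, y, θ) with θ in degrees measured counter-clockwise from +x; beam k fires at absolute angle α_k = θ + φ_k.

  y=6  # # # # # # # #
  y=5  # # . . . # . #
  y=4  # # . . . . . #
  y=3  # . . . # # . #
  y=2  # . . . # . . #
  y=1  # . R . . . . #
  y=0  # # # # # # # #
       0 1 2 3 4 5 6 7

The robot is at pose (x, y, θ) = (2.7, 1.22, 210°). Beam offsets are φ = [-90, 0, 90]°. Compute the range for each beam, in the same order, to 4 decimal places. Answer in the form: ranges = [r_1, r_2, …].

ranges = [3.2101, 0.4400, 0.2540]

beam 1: φ=-90°, α=120°
  d=(-0.5000,0.8660)  start (2,1)  tX=1.4000 tY=0.9007  stride 1/|dx|=2.0000 1/|dy|=1.1547
    cross y-line → (2,2), t=0.9007
    cross x-line → (1,2), t=1.4000
    cross y-line → (1,3), t=2.0554
    cross y-line → (1,4), t=3.2101 (wall)
  → r_1 = 3.2101
beam 2: φ=0°, α=210°
  d=(-0.8660,-0.5000)  start (2,1)  tX=0.8083 tY=0.4400  stride 1/|dx|=1.1547 1/|dy|=2.0000
    cross y-line → (2,0), t=0.4400 (wall)
  → r_2 = 0.4400
beam 3: φ=90°, α=300°
  d=(0.5000,-0.8660)  start (2,1)  tX=0.6000 tY=0.2540  stride 1/|dx|=2.0000 1/|dy|=1.1547
    cross y-line → (2,0), t=0.2540 (wall)
  → r_3 = 0.2540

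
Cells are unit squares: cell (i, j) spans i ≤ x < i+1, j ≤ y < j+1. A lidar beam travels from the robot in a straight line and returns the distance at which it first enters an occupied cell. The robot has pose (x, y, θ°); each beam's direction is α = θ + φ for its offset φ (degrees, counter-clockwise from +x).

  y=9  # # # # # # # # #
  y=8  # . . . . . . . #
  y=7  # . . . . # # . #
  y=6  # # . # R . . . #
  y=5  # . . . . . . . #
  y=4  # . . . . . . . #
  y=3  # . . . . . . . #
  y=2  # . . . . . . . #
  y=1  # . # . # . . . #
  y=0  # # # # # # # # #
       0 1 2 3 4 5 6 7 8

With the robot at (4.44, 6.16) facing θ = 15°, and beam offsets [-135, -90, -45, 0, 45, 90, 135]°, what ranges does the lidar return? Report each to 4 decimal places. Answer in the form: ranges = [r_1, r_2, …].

ranges = [4.8036, 5.3420, 4.1107, 3.6856, 1.1200, 2.9402, 0.5081]

beam 1: φ=-135°, α=240°
  cosα=-0.5000 sinα=-0.8660 | (4,6) | tMaxX 0.8800 tMaxY 0.1848 | tΔX 2.0000 tΔY 1.1547
    t=0.1848 [y] (4,5)
    t=0.8800 [x] (3,5)
    t=1.3395 [y] (3,4)
    t=2.4942 [y] (3,3)
    t=2.8800 [x] (2,3)
    t=3.6489 [y] (2,2)
    t=4.8036 [y] (2,1) — stop
  → r_1 = 4.8036
beam 2: φ=-90°, α=285°
  cosα=0.2588 sinα=-0.9659 | (4,6) | tMaxX 2.1637 tMaxY 0.1656 | tΔX 3.8637 tΔY 1.0353
    t=0.1656 [y] (4,5)
    t=1.2009 [y] (4,4)
    t=2.1637 [x] (5,4)
    t=2.2362 [y] (5,3)
    t=3.2715 [y] (5,2)
    t=4.3067 [y] (5,1)
    t=5.3420 [y] (5,0) — stop
  → r_2 = 5.3420
beam 3: φ=-45°, α=330°
  cosα=0.8660 sinα=-0.5000 | (4,6) | tMaxX 0.6466 tMaxY 0.3200 | tΔX 1.1547 tΔY 2.0000
    t=0.3200 [y] (4,5)
    t=0.6466 [x] (5,5)
    t=1.8013 [x] (6,5)
    t=2.3200 [y] (6,4)
    t=2.9560 [x] (7,4)
    t=4.1107 [x] (8,4) — stop
  → r_3 = 4.1107
beam 4: φ=0°, α=15°
  cosα=0.9659 sinα=0.2588 | (4,6) | tMaxX 0.5798 tMaxY 3.2455 | tΔX 1.0353 tΔY 3.8637
    t=0.5798 [x] (5,6)
    t=1.6150 [x] (6,6)
    t=2.6503 [x] (7,6)
    t=3.2455 [y] (7,7)
    t=3.6856 [x] (8,7) — stop
  → r_4 = 3.6856
beam 5: φ=45°, α=60°
  cosα=0.5000 sinα=0.8660 | (4,6) | tMaxX 1.1200 tMaxY 0.9699 | tΔX 2.0000 tΔY 1.1547
    t=0.9699 [y] (4,7)
    t=1.1200 [x] (5,7) — stop
  → r_5 = 1.1200
beam 6: φ=90°, α=105°
  cosα=-0.2588 sinα=0.9659 | (4,6) | tMaxX 1.7000 tMaxY 0.8696 | tΔX 3.8637 tΔY 1.0353
    t=0.8696 [y] (4,7)
    t=1.7000 [x] (3,7)
    t=1.9049 [y] (3,8)
    t=2.9402 [y] (3,9) — stop
  → r_6 = 2.9402
beam 7: φ=135°, α=150°
  cosα=-0.8660 sinα=0.5000 | (4,6) | tMaxX 0.5081 tMaxY 1.6800 | tΔX 1.1547 tΔY 2.0000
    t=0.5081 [x] (3,6) — stop
  → r_7 = 0.5081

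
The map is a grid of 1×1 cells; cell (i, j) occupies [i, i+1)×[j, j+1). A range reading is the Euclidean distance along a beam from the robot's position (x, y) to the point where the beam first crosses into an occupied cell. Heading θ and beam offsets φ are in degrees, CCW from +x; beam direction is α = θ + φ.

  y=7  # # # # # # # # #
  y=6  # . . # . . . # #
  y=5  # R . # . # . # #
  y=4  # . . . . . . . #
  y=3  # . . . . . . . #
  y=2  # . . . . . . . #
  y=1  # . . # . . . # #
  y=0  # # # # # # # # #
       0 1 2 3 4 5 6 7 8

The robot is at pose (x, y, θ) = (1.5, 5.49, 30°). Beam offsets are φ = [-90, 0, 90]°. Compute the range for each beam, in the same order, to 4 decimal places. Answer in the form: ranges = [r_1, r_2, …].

ranges = [4.0299, 1.7321, 1.0000]

beam 1: φ=-90°, α=300°
  dir = (cos 300°, sin 300°) = (0.5000, -0.8660); from cell (1,5)
  next x-line at t=1.0000, next y-line at t=0.5658; Δt_x=2.0000, Δt_y=1.1547
    y: enter (1,4) at t=0.5658
    x: enter (2,4) at t=1.0000
    y: enter (2,3) at t=1.7205
    y: enter (2,2) at t=2.8752
    x: enter (3,2) at t=3.0000
    y: enter (3,1) at t=4.0299 ← occupied
  → r_1 = 4.0299
beam 2: φ=0°, α=30°
  dir = (cos 30°, sin 30°) = (0.8660, 0.5000); from cell (1,5)
  next x-line at t=0.5774, next y-line at t=1.0200; Δt_x=1.1547, Δt_y=2.0000
    x: enter (2,5) at t=0.5774
    y: enter (2,6) at t=1.0200
    x: enter (3,6) at t=1.7321 ← occupied
  → r_2 = 1.7321
beam 3: φ=90°, α=120°
  dir = (cos 120°, sin 120°) = (-0.5000, 0.8660); from cell (1,5)
  next x-line at t=1.0000, next y-line at t=0.5889; Δt_x=2.0000, Δt_y=1.1547
    y: enter (1,6) at t=0.5889
    x: enter (0,6) at t=1.0000 ← occupied
  → r_3 = 1.0000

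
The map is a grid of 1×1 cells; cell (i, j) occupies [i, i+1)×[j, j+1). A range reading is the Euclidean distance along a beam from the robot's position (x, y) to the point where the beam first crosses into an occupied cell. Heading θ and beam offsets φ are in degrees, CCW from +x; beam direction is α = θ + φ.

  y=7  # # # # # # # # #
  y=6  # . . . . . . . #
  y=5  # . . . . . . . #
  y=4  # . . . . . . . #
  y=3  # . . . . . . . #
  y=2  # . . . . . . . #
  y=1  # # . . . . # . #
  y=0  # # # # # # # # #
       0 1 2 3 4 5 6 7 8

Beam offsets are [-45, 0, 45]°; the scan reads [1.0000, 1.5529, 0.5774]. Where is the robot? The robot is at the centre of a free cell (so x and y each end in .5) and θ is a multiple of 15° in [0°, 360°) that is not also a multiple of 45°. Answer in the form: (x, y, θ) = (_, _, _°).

(x, y, θ) = (7.5, 2.5, 285°)

Enumerate (i+0.5, j+0.5, θ) over the 40 free cells and 16 admissible headings. For each, cast all 3 beams and compare to the given ranges.
  (4.5, 1.5, 15°): beam 3 = 6.3509 ≠ 0.5774 ✗
  (3.5, 1.5, 120°): beam 1 = 5.6940 ≠ 1.0000 ✗
  (3.5, 4.5, 255°): beam 1 = 2.8868 ≠ 1.0000 ✗
  (4.5, 5.5, 210°): beam 1 = 3.6235 ≠ 1.0000 ✗
  (3.5, 6.5, 285°): beam 1 = 5.0000 ≠ 1.0000 ✗
  …
  (7.5, 2.5, 285°): r_1=1.0000, r_2=1.5529, r_3=0.5774 — all match ✓
Only this pose fits every beam.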